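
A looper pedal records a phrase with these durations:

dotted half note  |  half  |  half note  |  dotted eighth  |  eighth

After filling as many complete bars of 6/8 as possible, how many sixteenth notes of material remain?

One bar of 6/8 = 12 sixteenth notes.
Express everything in sixteenth notes: dotted half note = 12; half = 8; half note = 8; dotted eighth = 3; eighth = 2.
Adding: 12 + 8 + 8 + 3 + 2 = 33.
33 ÷ 12 = 2 complete bars with 9 sixteenth notes remaining.

9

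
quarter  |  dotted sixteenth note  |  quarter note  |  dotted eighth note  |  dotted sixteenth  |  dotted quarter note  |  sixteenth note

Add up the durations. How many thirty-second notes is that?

42

Express everything in thirty-second notes: quarter = 8; dotted sixteenth note = 3; quarter note = 8; dotted eighth note = 6; dotted sixteenth = 3; dotted quarter note = 12; sixteenth note = 2.
Altogether 8 + 3 + 8 + 6 + 3 + 12 + 2 = 42 thirty-second notes.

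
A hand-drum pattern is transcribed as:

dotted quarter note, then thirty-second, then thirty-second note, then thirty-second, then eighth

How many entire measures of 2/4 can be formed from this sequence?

1

One bar of 2/4 = 16 thirty-second notes.
Express everything in thirty-second notes: dotted quarter note = 12; thirty-second = 1; thirty-second note = 1; thirty-second = 1; eighth = 4.
Total: 12 + 1 + 1 + 1 + 4 = 19.
19 ÷ 16 = 1 complete bar with 3 left over.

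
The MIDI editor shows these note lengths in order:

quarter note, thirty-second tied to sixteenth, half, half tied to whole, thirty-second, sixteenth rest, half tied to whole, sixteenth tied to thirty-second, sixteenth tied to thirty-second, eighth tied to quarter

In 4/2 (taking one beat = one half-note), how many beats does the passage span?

One half-note beat = 16 thirty-second notes.
Express everything in thirty-second notes: quarter note = 8; thirty-second tied to sixteenth (thirty-second + sixteenth) = 3; half = 16; half tied to whole (half + whole) = 48; thirty-second = 1; sixteenth rest = 2; half tied to whole (half + whole) = 48; sixteenth tied to thirty-second (sixteenth + thirty-second) = 3; sixteenth tied to thirty-second (sixteenth + thirty-second) = 3; eighth tied to quarter (eighth + quarter) = 12.
Total: 8 + 3 + 16 + 48 + 1 + 2 + 48 + 3 + 3 + 12 = 144.
144 ÷ 16 = 9 beats.

9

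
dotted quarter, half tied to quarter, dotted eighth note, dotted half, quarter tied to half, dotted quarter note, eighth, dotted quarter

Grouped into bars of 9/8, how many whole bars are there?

One bar of 9/8 = 18 sixteenth notes.
Working in sixteenth notes: dotted quarter = 6; half tied to quarter (half + quarter) = 12; dotted eighth note = 3; dotted half = 12; quarter tied to half (quarter + half) = 12; dotted quarter note = 6; eighth = 2; dotted quarter = 6.
Adding: 6 + 12 + 3 + 12 + 12 + 6 + 2 + 6 = 59.
59 ÷ 18 = 3 complete bars with 5 left over.

3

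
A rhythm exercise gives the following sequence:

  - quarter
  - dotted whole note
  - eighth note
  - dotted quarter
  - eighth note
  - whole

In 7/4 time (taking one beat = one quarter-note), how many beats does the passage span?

13.5

One quarter-note beat = 2 eighth notes.
In eighth notes: quarter = 2; dotted whole note = 12; eighth note = 1; dotted quarter = 3; eighth note = 1; whole = 8.
Sum: 2 + 12 + 1 + 3 + 1 + 8 = 27.
27 ÷ 2 = 13.5 beats.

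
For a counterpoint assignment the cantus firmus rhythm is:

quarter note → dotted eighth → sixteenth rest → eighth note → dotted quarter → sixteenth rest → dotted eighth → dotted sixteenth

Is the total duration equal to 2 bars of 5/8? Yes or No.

One bar of 5/8 = 20 thirty-second notes, so 2 bars = 40.
In thirty-second notes: quarter note = 8; dotted eighth = 6; sixteenth rest = 2; eighth note = 4; dotted quarter = 12; sixteenth rest = 2; dotted eighth = 6; dotted sixteenth = 3.
Adding: 8 + 6 + 2 + 4 + 12 + 2 + 6 + 3 = 43.
43 exceeds 40, so the answer is No.

No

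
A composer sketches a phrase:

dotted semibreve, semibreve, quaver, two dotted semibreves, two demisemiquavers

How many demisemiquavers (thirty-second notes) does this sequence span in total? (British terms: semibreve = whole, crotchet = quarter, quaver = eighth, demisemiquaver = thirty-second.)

Convert each value to thirty-second notes: dotted semibreve = 48; semibreve = 32; quaver = 4; dotted semibreve = 48; dotted semibreve = 48; demisemiquaver = 1; demisemiquaver = 1.
Total: 48 + 32 + 4 + 48 + 48 + 1 + 1 = 182 thirty-second notes.

182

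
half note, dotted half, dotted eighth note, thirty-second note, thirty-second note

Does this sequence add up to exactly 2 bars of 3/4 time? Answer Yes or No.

One bar of 3/4 = 24 thirty-second notes, so 2 bars = 48.
Each duration in thirty-second notes: half note = 16; dotted half = 24; dotted eighth note = 6; thirty-second note = 1; thirty-second note = 1.
Total: 16 + 24 + 6 + 1 + 1 = 48.
48 equals 48, so the answer is Yes.

Yes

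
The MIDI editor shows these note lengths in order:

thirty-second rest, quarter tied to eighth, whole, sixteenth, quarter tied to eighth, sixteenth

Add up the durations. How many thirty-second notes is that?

61

Convert each value to thirty-second notes: thirty-second rest = 1; quarter tied to eighth (quarter + eighth) = 12; whole = 32; sixteenth = 2; quarter tied to eighth (quarter + eighth) = 12; sixteenth = 2.
Sum: 1 + 12 + 32 + 2 + 12 + 2 = 61 thirty-second notes.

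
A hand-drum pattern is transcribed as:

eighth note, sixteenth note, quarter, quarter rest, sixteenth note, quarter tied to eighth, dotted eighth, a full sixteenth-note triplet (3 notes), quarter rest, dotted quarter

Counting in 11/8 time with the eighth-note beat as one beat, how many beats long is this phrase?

16.5

One eighth-note beat = 2 sixteenth notes.
Express everything in sixteenth notes: eighth note = 2; sixteenth note = 1; quarter = 4; quarter rest = 4; sixteenth note = 1; quarter tied to eighth (quarter + eighth) = 6; dotted eighth = 3; a full sixteenth-note triplet (3 notes) (three triplet sixteenths span one eighth) = 2; quarter rest = 4; dotted quarter = 6.
Sum: 2 + 1 + 4 + 4 + 1 + 6 + 3 + 2 + 4 + 6 = 33.
33 ÷ 2 = 16.5 beats.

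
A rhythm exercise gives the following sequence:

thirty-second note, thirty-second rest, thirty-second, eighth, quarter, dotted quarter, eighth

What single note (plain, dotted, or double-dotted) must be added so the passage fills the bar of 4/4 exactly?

The bar of 4/4 = 32 thirty-second notes.
Each duration in thirty-second notes: thirty-second note = 1; thirty-second rest = 1; thirty-second = 1; eighth = 4; quarter = 8; dotted quarter = 12; eighth = 4.
Total: 1 + 1 + 1 + 4 + 8 + 12 + 4 = 31.
Remaining: 32 − 31 = 1 thirty-second note, which is a thirty-second note.

thirty-second note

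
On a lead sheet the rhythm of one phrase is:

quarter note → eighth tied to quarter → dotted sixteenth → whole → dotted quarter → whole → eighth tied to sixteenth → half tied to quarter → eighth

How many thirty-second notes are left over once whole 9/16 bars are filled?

One bar of 9/16 = 18 thirty-second notes.
In thirty-second notes: quarter note = 8; eighth tied to quarter (eighth + quarter) = 12; dotted sixteenth = 3; whole = 32; dotted quarter = 12; whole = 32; eighth tied to sixteenth (eighth + sixteenth) = 6; half tied to quarter (half + quarter) = 24; eighth = 4.
Adding: 8 + 12 + 3 + 32 + 12 + 32 + 6 + 24 + 4 = 133.
133 ÷ 18 = 7 complete bars with 7 thirty-second notes remaining.

7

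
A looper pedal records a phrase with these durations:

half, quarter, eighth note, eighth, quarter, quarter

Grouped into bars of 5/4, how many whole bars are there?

One bar of 5/4 = 10 eighth notes.
In eighth notes: half = 4; quarter = 2; eighth note = 1; eighth = 1; quarter = 2; quarter = 2.
Altogether 4 + 2 + 1 + 1 + 2 + 2 = 12.
12 ÷ 10 = 1 complete bar with 2 left over.

1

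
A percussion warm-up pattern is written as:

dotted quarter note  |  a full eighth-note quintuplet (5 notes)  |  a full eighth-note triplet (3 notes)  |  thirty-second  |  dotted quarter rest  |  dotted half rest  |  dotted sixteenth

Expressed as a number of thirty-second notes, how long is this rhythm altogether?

In thirty-second notes: dotted quarter note = 12; a full eighth-note quintuplet (5 notes) (five quintuplet eighths span one half) = 16; a full eighth-note triplet (3 notes) (three triplet eighths span one quarter) = 8; thirty-second = 1; dotted quarter rest = 12; dotted half rest = 24; dotted sixteenth = 3.
Total: 12 + 16 + 8 + 1 + 12 + 24 + 3 = 76 thirty-second notes.

76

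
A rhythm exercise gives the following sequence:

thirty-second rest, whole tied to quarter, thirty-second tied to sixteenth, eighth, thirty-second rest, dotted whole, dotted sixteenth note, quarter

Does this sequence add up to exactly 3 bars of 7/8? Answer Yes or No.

No

One bar of 7/8 = 28 thirty-second notes, so 3 bars = 84.
Each duration in thirty-second notes: thirty-second rest = 1; whole tied to quarter (whole + quarter) = 40; thirty-second tied to sixteenth (thirty-second + sixteenth) = 3; eighth = 4; thirty-second rest = 1; dotted whole = 48; dotted sixteenth note = 3; quarter = 8.
Total: 1 + 40 + 3 + 4 + 1 + 48 + 3 + 8 = 108.
108 exceeds 84, so the answer is No.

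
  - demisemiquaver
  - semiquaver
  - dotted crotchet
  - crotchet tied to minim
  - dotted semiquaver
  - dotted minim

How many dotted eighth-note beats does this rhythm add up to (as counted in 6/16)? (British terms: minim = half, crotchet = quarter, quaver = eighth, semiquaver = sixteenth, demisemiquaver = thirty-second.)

One dotted eighth-note beat = 6 thirty-second notes.
In thirty-second notes: demisemiquaver = 1; semiquaver = 2; dotted crotchet = 12; crotchet tied to minim (crotchet + minim) = 24; dotted semiquaver = 3; dotted minim = 24.
Adding: 1 + 2 + 12 + 24 + 3 + 24 = 66.
66 ÷ 6 = 11 beats.

11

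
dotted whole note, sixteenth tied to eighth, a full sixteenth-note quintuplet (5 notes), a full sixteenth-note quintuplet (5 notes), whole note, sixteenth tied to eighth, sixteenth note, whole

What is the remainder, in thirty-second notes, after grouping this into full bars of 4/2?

14

One bar of 4/2 = 32 sixteenth notes.
Each duration in sixteenth notes: dotted whole note = 24; sixteenth tied to eighth (sixteenth + eighth) = 3; a full sixteenth-note quintuplet (5 notes) (five quintuplet sixteenths span one quarter) = 4; a full sixteenth-note quintuplet (5 notes) (five quintuplet sixteenths span one quarter) = 4; whole note = 16; sixteenth tied to eighth (sixteenth + eighth) = 3; sixteenth note = 1; whole = 16.
Sum: 24 + 3 + 4 + 4 + 16 + 3 + 1 + 16 = 71.
71 ÷ 32 = 2 complete bars with 7 sixteenth notes remaining = 14 thirty-second notes.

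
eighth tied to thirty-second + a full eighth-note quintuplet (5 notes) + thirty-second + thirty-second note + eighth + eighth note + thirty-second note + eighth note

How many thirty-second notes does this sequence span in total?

Working in thirty-second notes: eighth tied to thirty-second (eighth + thirty-second) = 5; a full eighth-note quintuplet (5 notes) (five quintuplet eighths span one half) = 16; thirty-second = 1; thirty-second note = 1; eighth = 4; eighth note = 4; thirty-second note = 1; eighth note = 4.
Adding: 5 + 16 + 1 + 1 + 4 + 4 + 1 + 4 = 36 thirty-second notes.

36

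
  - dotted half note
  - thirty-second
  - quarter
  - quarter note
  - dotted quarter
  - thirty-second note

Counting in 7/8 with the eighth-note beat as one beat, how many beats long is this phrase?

13.5

One eighth-note beat = 4 thirty-second notes.
In thirty-second notes: dotted half note = 24; thirty-second = 1; quarter = 8; quarter note = 8; dotted quarter = 12; thirty-second note = 1.
Adding: 24 + 1 + 8 + 8 + 12 + 1 = 54.
54 ÷ 4 = 13.5 beats.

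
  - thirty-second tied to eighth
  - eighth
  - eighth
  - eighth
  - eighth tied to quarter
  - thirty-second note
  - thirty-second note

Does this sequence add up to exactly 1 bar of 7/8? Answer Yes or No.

No

One bar of 7/8 = 28 thirty-second notes.
Each duration in thirty-second notes: thirty-second tied to eighth (thirty-second + eighth) = 5; eighth = 4; eighth = 4; eighth = 4; eighth tied to quarter (eighth + quarter) = 12; thirty-second note = 1; thirty-second note = 1.
Altogether 5 + 4 + 4 + 4 + 12 + 1 + 1 = 31.
31 exceeds 28, so the answer is No.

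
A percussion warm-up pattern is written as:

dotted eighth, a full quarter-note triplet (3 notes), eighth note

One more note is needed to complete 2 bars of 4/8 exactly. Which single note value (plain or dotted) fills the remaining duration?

dotted eighth note

2 bars of 4/8 = 16 sixteenth notes.
Each duration in sixteenth notes: dotted eighth = 3; a full quarter-note triplet (3 notes) (three triplet quarters span one half) = 8; eighth note = 2.
Adding: 3 + 8 + 2 = 13.
Remaining: 16 − 13 = 3 sixteenth notes, which is a dotted eighth note.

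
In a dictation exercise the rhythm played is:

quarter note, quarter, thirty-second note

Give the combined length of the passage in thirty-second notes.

17

Convert each value to thirty-second notes: quarter note = 8; quarter = 8; thirty-second note = 1.
Altogether 8 + 8 + 1 = 17 thirty-second notes.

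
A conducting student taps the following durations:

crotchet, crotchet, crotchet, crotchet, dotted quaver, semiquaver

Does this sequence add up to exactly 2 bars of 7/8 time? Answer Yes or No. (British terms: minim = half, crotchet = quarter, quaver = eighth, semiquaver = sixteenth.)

No

One bar of 7/8 = 14 sixteenth notes, so 2 bars = 28.
Working in sixteenth notes: crotchet = 4; crotchet = 4; crotchet = 4; crotchet = 4; dotted quaver = 3; semiquaver = 1.
Altogether 4 + 4 + 4 + 4 + 3 + 1 = 20.
20 falls short of 28, so the answer is No.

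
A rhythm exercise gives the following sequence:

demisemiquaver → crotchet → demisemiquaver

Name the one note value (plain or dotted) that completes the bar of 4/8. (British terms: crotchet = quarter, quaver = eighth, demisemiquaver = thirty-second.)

dotted eighth note

The bar of 4/8 = 16 thirty-second notes.
Working in thirty-second notes: demisemiquaver = 1; crotchet = 8; demisemiquaver = 1.
Altogether 1 + 8 + 1 = 10.
Remaining: 16 − 10 = 6 thirty-second notes, which is a dotted eighth note.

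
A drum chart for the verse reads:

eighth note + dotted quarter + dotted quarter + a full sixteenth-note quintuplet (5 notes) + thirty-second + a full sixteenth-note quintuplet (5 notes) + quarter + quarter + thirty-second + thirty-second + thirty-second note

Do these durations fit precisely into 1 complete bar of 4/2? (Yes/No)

One bar of 4/2 = 64 thirty-second notes.
Working in thirty-second notes: eighth note = 4; dotted quarter = 12; dotted quarter = 12; a full sixteenth-note quintuplet (5 notes) (five quintuplet sixteenths span one quarter) = 8; thirty-second = 1; a full sixteenth-note quintuplet (5 notes) (five quintuplet sixteenths span one quarter) = 8; quarter = 8; quarter = 8; thirty-second = 1; thirty-second = 1; thirty-second note = 1.
Total: 4 + 12 + 12 + 8 + 1 + 8 + 8 + 8 + 1 + 1 + 1 = 64.
64 equals 64, so the answer is Yes.

Yes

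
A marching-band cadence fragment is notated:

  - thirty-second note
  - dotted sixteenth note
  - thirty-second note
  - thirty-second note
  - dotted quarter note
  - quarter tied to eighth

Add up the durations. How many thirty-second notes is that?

Each duration in thirty-second notes: thirty-second note = 1; dotted sixteenth note = 3; thirty-second note = 1; thirty-second note = 1; dotted quarter note = 12; quarter tied to eighth (quarter + eighth) = 12.
Altogether 1 + 3 + 1 + 1 + 12 + 12 = 30 thirty-second notes.

30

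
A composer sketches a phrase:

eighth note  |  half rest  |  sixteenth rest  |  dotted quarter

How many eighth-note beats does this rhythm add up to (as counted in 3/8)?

8.5

One eighth-note beat = 2 sixteenth notes.
Express everything in sixteenth notes: eighth note = 2; half rest = 8; sixteenth rest = 1; dotted quarter = 6.
Total: 2 + 8 + 1 + 6 = 17.
17 ÷ 2 = 8.5 beats.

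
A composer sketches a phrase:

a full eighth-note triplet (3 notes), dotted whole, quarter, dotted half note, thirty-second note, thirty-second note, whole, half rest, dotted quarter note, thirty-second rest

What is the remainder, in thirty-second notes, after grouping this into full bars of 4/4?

One bar of 4/4 = 32 thirty-second notes.
Working in thirty-second notes: a full eighth-note triplet (3 notes) (three triplet eighths span one quarter) = 8; dotted whole = 48; quarter = 8; dotted half note = 24; thirty-second note = 1; thirty-second note = 1; whole = 32; half rest = 16; dotted quarter note = 12; thirty-second rest = 1.
Sum: 8 + 48 + 8 + 24 + 1 + 1 + 32 + 16 + 12 + 1 = 151.
151 ÷ 32 = 4 complete bars with 23 thirty-second notes remaining.

23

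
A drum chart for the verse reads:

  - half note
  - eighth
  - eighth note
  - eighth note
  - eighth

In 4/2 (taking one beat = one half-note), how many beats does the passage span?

One half-note beat = 4 eighth notes.
Working in eighth notes: half note = 4; eighth = 1; eighth note = 1; eighth note = 1; eighth = 1.
Adding: 4 + 1 + 1 + 1 + 1 = 8.
8 ÷ 4 = 2 beats.

2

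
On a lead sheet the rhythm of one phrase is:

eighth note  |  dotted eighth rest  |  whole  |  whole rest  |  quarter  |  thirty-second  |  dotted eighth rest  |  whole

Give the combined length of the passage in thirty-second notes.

121

Working in thirty-second notes: eighth note = 4; dotted eighth rest = 6; whole = 32; whole rest = 32; quarter = 8; thirty-second = 1; dotted eighth rest = 6; whole = 32.
Altogether 4 + 6 + 32 + 32 + 8 + 1 + 6 + 32 = 121 thirty-second notes.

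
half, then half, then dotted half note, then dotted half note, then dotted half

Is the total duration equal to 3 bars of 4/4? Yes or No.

One bar of 4/4 = 4 quarter notes, so 3 bars = 12.
Working in quarter notes: half = 2; half = 2; dotted half note = 3; dotted half note = 3; dotted half = 3.
Sum: 2 + 2 + 3 + 3 + 3 = 13.
13 exceeds 12, so the answer is No.

No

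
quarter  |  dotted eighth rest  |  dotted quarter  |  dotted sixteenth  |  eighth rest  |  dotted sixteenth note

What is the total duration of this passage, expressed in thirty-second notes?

Convert each value to thirty-second notes: quarter = 8; dotted eighth rest = 6; dotted quarter = 12; dotted sixteenth = 3; eighth rest = 4; dotted sixteenth note = 3.
Sum: 8 + 6 + 12 + 3 + 4 + 3 = 36 thirty-second notes.

36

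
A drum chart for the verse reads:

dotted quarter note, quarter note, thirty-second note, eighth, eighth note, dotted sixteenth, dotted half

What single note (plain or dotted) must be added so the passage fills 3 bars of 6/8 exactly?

3 bars of 6/8 = 72 thirty-second notes.
Working in thirty-second notes: dotted quarter note = 12; quarter note = 8; thirty-second note = 1; eighth = 4; eighth note = 4; dotted sixteenth = 3; dotted half = 24.
Adding: 12 + 8 + 1 + 4 + 4 + 3 + 24 = 56.
Remaining: 72 − 56 = 16 thirty-second notes, which is a half note.

half note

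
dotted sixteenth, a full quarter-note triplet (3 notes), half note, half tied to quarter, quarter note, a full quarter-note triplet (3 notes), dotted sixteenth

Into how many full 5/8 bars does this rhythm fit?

4

One bar of 5/8 = 20 thirty-second notes.
Each duration in thirty-second notes: dotted sixteenth = 3; a full quarter-note triplet (3 notes) (three triplet quarters span one half) = 16; half note = 16; half tied to quarter (half + quarter) = 24; quarter note = 8; a full quarter-note triplet (3 notes) (three triplet quarters span one half) = 16; dotted sixteenth = 3.
Altogether 3 + 16 + 16 + 24 + 8 + 16 + 3 = 86.
86 ÷ 20 = 4 complete bars with 6 left over.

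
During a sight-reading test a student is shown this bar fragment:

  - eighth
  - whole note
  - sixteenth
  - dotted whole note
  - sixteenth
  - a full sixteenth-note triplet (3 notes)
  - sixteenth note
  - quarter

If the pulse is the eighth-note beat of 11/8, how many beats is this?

25.5

One eighth-note beat = 2 sixteenth notes.
Each duration in sixteenth notes: eighth = 2; whole note = 16; sixteenth = 1; dotted whole note = 24; sixteenth = 1; a full sixteenth-note triplet (3 notes) (three triplet sixteenths span one eighth) = 2; sixteenth note = 1; quarter = 4.
Sum: 2 + 16 + 1 + 24 + 1 + 2 + 1 + 4 = 51.
51 ÷ 2 = 25.5 beats.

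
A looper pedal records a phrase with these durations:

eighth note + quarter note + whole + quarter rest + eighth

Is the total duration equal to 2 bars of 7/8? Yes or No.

Yes

One bar of 7/8 = 7 eighth notes, so 2 bars = 14.
Working in eighth notes: eighth note = 1; quarter note = 2; whole = 8; quarter rest = 2; eighth = 1.
Sum: 1 + 2 + 8 + 2 + 1 = 14.
14 equals 14, so the answer is Yes.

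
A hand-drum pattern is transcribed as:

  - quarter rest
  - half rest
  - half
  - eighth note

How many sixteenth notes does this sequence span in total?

22

Express everything in sixteenth notes: quarter rest = 4; half rest = 8; half = 8; eighth note = 2.
Altogether 4 + 8 + 8 + 2 = 22 sixteenth notes.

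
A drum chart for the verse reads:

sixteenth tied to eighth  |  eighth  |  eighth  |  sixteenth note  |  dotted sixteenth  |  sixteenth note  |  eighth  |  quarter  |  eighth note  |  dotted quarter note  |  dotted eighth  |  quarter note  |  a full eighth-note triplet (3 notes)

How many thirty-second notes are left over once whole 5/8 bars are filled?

One bar of 5/8 = 20 thirty-second notes.
Each duration in thirty-second notes: sixteenth tied to eighth (sixteenth + eighth) = 6; eighth = 4; eighth = 4; sixteenth note = 2; dotted sixteenth = 3; sixteenth note = 2; eighth = 4; quarter = 8; eighth note = 4; dotted quarter note = 12; dotted eighth = 6; quarter note = 8; a full eighth-note triplet (3 notes) (three triplet eighths span one quarter) = 8.
Total: 6 + 4 + 4 + 2 + 3 + 2 + 4 + 8 + 4 + 12 + 6 + 8 + 8 = 71.
71 ÷ 20 = 3 complete bars with 11 thirty-second notes remaining.

11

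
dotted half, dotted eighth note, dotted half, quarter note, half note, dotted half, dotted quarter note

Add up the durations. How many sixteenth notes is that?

57

In sixteenth notes: dotted half = 12; dotted eighth note = 3; dotted half = 12; quarter note = 4; half note = 8; dotted half = 12; dotted quarter note = 6.
Altogether 12 + 3 + 12 + 4 + 8 + 12 + 6 = 57 sixteenth notes.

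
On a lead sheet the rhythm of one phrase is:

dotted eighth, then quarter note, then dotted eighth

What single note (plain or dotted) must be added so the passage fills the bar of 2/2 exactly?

dotted quarter note

The bar of 2/2 = 16 sixteenth notes.
Convert each value to sixteenth notes: dotted eighth = 3; quarter note = 4; dotted eighth = 3.
Sum: 3 + 4 + 3 = 10.
Remaining: 16 − 10 = 6 sixteenth notes, which is a dotted quarter note.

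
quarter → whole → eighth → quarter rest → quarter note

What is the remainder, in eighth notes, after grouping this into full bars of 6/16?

0

One bar of 6/16 = 3 eighth notes.
In eighth notes: quarter = 2; whole = 8; eighth = 1; quarter rest = 2; quarter note = 2.
Total: 2 + 8 + 1 + 2 + 2 = 15.
15 ÷ 3 = 5 complete bars with 0 eighth notes remaining.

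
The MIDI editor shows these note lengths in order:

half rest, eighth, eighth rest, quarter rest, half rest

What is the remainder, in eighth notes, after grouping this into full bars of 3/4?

One bar of 3/4 = 6 eighth notes.
Working in eighth notes: half rest = 4; eighth = 1; eighth rest = 1; quarter rest = 2; half rest = 4.
Sum: 4 + 1 + 1 + 2 + 4 = 12.
12 ÷ 6 = 2 complete bars with 0 eighth notes remaining.

0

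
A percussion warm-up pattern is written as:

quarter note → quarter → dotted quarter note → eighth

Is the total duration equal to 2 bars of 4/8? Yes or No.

Yes

One bar of 4/8 = 4 eighth notes, so 2 bars = 8.
Each duration in eighth notes: quarter note = 2; quarter = 2; dotted quarter note = 3; eighth = 1.
Adding: 2 + 2 + 3 + 1 = 8.
8 equals 8, so the answer is Yes.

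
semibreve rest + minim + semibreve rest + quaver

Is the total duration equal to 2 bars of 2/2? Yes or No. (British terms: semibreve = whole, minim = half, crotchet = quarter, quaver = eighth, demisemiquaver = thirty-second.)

No

One bar of 2/2 = 8 eighth notes, so 2 bars = 16.
Express everything in eighth notes: semibreve rest = 8; minim = 4; semibreve rest = 8; quaver = 1.
Altogether 8 + 4 + 8 + 1 = 21.
21 exceeds 16, so the answer is No.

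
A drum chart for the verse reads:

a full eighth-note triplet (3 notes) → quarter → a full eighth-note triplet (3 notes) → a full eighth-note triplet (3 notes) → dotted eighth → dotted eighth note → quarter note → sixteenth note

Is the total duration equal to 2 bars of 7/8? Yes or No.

One bar of 7/8 = 14 sixteenth notes, so 2 bars = 28.
In sixteenth notes: a full eighth-note triplet (3 notes) (three triplet eighths span one quarter) = 4; quarter = 4; a full eighth-note triplet (3 notes) (three triplet eighths span one quarter) = 4; a full eighth-note triplet (3 notes) (three triplet eighths span one quarter) = 4; dotted eighth = 3; dotted eighth note = 3; quarter note = 4; sixteenth note = 1.
Altogether 4 + 4 + 4 + 4 + 3 + 3 + 4 + 1 = 27.
27 falls short of 28, so the answer is No.

No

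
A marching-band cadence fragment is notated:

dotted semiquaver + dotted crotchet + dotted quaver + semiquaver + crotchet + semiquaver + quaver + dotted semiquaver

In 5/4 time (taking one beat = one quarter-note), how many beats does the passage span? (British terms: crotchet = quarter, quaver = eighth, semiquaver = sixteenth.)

One quarter-note beat = 8 thirty-second notes.
In thirty-second notes: dotted semiquaver = 3; dotted crotchet = 12; dotted quaver = 6; semiquaver = 2; crotchet = 8; semiquaver = 2; quaver = 4; dotted semiquaver = 3.
Total: 3 + 12 + 6 + 2 + 8 + 2 + 4 + 3 = 40.
40 ÷ 8 = 5 beats.

5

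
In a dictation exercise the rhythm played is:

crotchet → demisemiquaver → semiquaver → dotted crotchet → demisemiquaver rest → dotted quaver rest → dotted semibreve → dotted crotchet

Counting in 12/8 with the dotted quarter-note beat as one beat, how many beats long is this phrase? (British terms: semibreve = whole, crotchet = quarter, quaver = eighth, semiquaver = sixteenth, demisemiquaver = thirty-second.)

One dotted quarter-note beat = 12 thirty-second notes.
Each duration in thirty-second notes: crotchet = 8; demisemiquaver = 1; semiquaver = 2; dotted crotchet = 12; demisemiquaver rest = 1; dotted quaver rest = 6; dotted semibreve = 48; dotted crotchet = 12.
Sum: 8 + 1 + 2 + 12 + 1 + 6 + 48 + 12 = 90.
90 ÷ 12 = 7.5 beats.

7.5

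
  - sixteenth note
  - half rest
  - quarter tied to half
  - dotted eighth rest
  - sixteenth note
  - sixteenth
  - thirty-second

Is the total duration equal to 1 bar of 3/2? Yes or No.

One bar of 3/2 = 48 thirty-second notes.
Working in thirty-second notes: sixteenth note = 2; half rest = 16; quarter tied to half (quarter + half) = 24; dotted eighth rest = 6; sixteenth note = 2; sixteenth = 2; thirty-second = 1.
Sum: 2 + 16 + 24 + 6 + 2 + 2 + 1 = 53.
53 exceeds 48, so the answer is No.

No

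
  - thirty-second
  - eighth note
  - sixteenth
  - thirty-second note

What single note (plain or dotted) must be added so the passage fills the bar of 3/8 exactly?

The bar of 3/8 = 12 thirty-second notes.
Each duration in thirty-second notes: thirty-second = 1; eighth note = 4; sixteenth = 2; thirty-second note = 1.
Total: 1 + 4 + 2 + 1 = 8.
Remaining: 12 − 8 = 4 thirty-second notes, which is a eighth note.

eighth note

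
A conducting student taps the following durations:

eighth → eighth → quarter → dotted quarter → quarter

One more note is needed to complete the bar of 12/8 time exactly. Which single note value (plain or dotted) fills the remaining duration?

The bar of 12/8 = 12 eighth notes.
Each duration in eighth notes: eighth = 1; eighth = 1; quarter = 2; dotted quarter = 3; quarter = 2.
Altogether 1 + 1 + 2 + 3 + 2 = 9.
Remaining: 12 − 9 = 3 eighth notes, which is a dotted quarter note.

dotted quarter note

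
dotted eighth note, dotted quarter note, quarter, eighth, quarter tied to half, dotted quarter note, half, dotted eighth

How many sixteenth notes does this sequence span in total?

In sixteenth notes: dotted eighth note = 3; dotted quarter note = 6; quarter = 4; eighth = 2; quarter tied to half (quarter + half) = 12; dotted quarter note = 6; half = 8; dotted eighth = 3.
Sum: 3 + 6 + 4 + 2 + 12 + 6 + 8 + 3 = 44 sixteenth notes.

44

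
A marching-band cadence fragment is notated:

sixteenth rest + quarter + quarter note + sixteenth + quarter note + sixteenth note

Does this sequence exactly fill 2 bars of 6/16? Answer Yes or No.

No

One bar of 6/16 = 6 sixteenth notes, so 2 bars = 12.
Working in sixteenth notes: sixteenth rest = 1; quarter = 4; quarter note = 4; sixteenth = 1; quarter note = 4; sixteenth note = 1.
Adding: 1 + 4 + 4 + 1 + 4 + 1 = 15.
15 exceeds 12, so the answer is No.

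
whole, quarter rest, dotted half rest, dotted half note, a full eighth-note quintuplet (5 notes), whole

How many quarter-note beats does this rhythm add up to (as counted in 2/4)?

One quarter-note beat = 2 eighth notes.
Convert each value to eighth notes: whole = 8; quarter rest = 2; dotted half rest = 6; dotted half note = 6; a full eighth-note quintuplet (5 notes) (five quintuplet eighths span one half) = 4; whole = 8.
Altogether 8 + 2 + 6 + 6 + 4 + 8 = 34.
34 ÷ 2 = 17 beats.

17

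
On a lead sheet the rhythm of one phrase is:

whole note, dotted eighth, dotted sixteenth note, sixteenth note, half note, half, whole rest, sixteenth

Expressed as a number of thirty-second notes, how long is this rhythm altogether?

Convert each value to thirty-second notes: whole note = 32; dotted eighth = 6; dotted sixteenth note = 3; sixteenth note = 2; half note = 16; half = 16; whole rest = 32; sixteenth = 2.
Adding: 32 + 6 + 3 + 2 + 16 + 16 + 32 + 2 = 109 thirty-second notes.

109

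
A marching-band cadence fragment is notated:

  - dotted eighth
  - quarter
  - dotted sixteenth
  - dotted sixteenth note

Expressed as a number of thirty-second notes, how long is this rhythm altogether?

20

Working in thirty-second notes: dotted eighth = 6; quarter = 8; dotted sixteenth = 3; dotted sixteenth note = 3.
Total: 6 + 8 + 3 + 3 = 20 thirty-second notes.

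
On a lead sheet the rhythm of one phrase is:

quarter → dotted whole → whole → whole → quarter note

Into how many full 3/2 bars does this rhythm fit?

One bar of 3/2 = 6 quarter notes.
Each duration in quarter notes: quarter = 1; dotted whole = 6; whole = 4; whole = 4; quarter note = 1.
Adding: 1 + 6 + 4 + 4 + 1 = 16.
16 ÷ 6 = 2 complete bars with 4 left over.

2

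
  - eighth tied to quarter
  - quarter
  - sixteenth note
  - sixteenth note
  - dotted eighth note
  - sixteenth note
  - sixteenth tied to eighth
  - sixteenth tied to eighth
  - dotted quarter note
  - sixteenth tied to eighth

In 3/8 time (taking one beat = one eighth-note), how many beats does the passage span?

One eighth-note beat = 2 sixteenth notes.
Express everything in sixteenth notes: eighth tied to quarter (eighth + quarter) = 6; quarter = 4; sixteenth note = 1; sixteenth note = 1; dotted eighth note = 3; sixteenth note = 1; sixteenth tied to eighth (sixteenth + eighth) = 3; sixteenth tied to eighth (sixteenth + eighth) = 3; dotted quarter note = 6; sixteenth tied to eighth (sixteenth + eighth) = 3.
Altogether 6 + 4 + 1 + 1 + 3 + 1 + 3 + 3 + 6 + 3 = 31.
31 ÷ 2 = 15.5 beats.

15.5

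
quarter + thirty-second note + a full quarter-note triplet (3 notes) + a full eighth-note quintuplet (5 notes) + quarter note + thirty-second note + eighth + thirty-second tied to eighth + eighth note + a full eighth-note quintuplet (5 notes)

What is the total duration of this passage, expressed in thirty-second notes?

Working in thirty-second notes: quarter = 8; thirty-second note = 1; a full quarter-note triplet (3 notes) (three triplet quarters span one half) = 16; a full eighth-note quintuplet (5 notes) (five quintuplet eighths span one half) = 16; quarter note = 8; thirty-second note = 1; eighth = 4; thirty-second tied to eighth (thirty-second + eighth) = 5; eighth note = 4; a full eighth-note quintuplet (5 notes) (five quintuplet eighths span one half) = 16.
Sum: 8 + 1 + 16 + 16 + 8 + 1 + 4 + 5 + 4 + 16 = 79 thirty-second notes.

79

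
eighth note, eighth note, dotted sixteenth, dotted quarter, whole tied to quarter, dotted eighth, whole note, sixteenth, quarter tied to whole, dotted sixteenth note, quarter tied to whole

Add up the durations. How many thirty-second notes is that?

Each duration in thirty-second notes: eighth note = 4; eighth note = 4; dotted sixteenth = 3; dotted quarter = 12; whole tied to quarter (whole + quarter) = 40; dotted eighth = 6; whole note = 32; sixteenth = 2; quarter tied to whole (quarter + whole) = 40; dotted sixteenth note = 3; quarter tied to whole (quarter + whole) = 40.
Total: 4 + 4 + 3 + 12 + 40 + 6 + 32 + 2 + 40 + 3 + 40 = 186 thirty-second notes.

186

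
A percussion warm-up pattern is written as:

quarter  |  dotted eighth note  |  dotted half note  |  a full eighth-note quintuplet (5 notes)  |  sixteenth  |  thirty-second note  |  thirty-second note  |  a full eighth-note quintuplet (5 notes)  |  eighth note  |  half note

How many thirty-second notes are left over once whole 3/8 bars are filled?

One bar of 3/8 = 12 thirty-second notes.
Convert each value to thirty-second notes: quarter = 8; dotted eighth note = 6; dotted half note = 24; a full eighth-note quintuplet (5 notes) (five quintuplet eighths span one half) = 16; sixteenth = 2; thirty-second note = 1; thirty-second note = 1; a full eighth-note quintuplet (5 notes) (five quintuplet eighths span one half) = 16; eighth note = 4; half note = 16.
Altogether 8 + 6 + 24 + 16 + 2 + 1 + 1 + 16 + 4 + 16 = 94.
94 ÷ 12 = 7 complete bars with 10 thirty-second notes remaining.

10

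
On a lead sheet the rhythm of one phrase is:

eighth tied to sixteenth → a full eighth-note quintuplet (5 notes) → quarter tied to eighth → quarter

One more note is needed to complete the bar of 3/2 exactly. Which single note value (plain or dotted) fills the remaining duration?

dotted eighth note

The bar of 3/2 = 24 sixteenth notes.
In sixteenth notes: eighth tied to sixteenth (eighth + sixteenth) = 3; a full eighth-note quintuplet (5 notes) (five quintuplet eighths span one half) = 8; quarter tied to eighth (quarter + eighth) = 6; quarter = 4.
Adding: 3 + 8 + 6 + 4 = 21.
Remaining: 24 − 21 = 3 sixteenth notes, which is a dotted eighth note.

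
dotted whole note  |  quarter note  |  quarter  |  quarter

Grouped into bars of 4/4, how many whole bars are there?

One bar of 4/4 = 4 quarter notes.
In quarter notes: dotted whole note = 6; quarter note = 1; quarter = 1; quarter = 1.
Adding: 6 + 1 + 1 + 1 = 9.
9 ÷ 4 = 2 complete bars with 1 left over.

2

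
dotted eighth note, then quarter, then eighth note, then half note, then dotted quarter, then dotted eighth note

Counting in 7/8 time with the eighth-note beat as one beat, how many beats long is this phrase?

13

One eighth-note beat = 2 sixteenth notes.
Express everything in sixteenth notes: dotted eighth note = 3; quarter = 4; eighth note = 2; half note = 8; dotted quarter = 6; dotted eighth note = 3.
Sum: 3 + 4 + 2 + 8 + 6 + 3 = 26.
26 ÷ 2 = 13 beats.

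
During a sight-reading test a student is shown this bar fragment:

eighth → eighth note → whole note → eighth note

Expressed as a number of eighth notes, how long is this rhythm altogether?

11

Express everything in eighth notes: eighth = 1; eighth note = 1; whole note = 8; eighth note = 1.
Total: 1 + 1 + 8 + 1 = 11 eighth notes.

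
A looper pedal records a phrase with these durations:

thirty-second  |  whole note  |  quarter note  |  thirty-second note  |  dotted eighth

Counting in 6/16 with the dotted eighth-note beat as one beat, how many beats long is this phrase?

8

One dotted eighth-note beat = 6 thirty-second notes.
Convert each value to thirty-second notes: thirty-second = 1; whole note = 32; quarter note = 8; thirty-second note = 1; dotted eighth = 6.
Adding: 1 + 32 + 8 + 1 + 6 = 48.
48 ÷ 6 = 8 beats.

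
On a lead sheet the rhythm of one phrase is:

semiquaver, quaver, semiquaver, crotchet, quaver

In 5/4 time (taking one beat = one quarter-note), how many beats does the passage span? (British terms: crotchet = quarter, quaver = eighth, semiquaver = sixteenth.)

One quarter-note beat = 4 sixteenth notes.
Express everything in sixteenth notes: semiquaver = 1; quaver = 2; semiquaver = 1; crotchet = 4; quaver = 2.
Altogether 1 + 2 + 1 + 4 + 2 = 10.
10 ÷ 4 = 2.5 beats.

2.5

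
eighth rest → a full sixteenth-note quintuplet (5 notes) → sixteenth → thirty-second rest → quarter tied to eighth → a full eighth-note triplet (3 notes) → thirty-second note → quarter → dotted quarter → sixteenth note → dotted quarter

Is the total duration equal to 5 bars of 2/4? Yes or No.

No

One bar of 2/4 = 16 thirty-second notes, so 5 bars = 80.
Convert each value to thirty-second notes: eighth rest = 4; a full sixteenth-note quintuplet (5 notes) (five quintuplet sixteenths span one quarter) = 8; sixteenth = 2; thirty-second rest = 1; quarter tied to eighth (quarter + eighth) = 12; a full eighth-note triplet (3 notes) (three triplet eighths span one quarter) = 8; thirty-second note = 1; quarter = 8; dotted quarter = 12; sixteenth note = 2; dotted quarter = 12.
Sum: 4 + 8 + 2 + 1 + 12 + 8 + 1 + 8 + 12 + 2 + 12 = 70.
70 falls short of 80, so the answer is No.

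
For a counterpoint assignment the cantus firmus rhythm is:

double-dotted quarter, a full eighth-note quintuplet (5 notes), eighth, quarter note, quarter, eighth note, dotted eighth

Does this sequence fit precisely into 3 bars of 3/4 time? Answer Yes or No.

No

One bar of 3/4 = 12 sixteenth notes, so 3 bars = 36.
In sixteenth notes: double-dotted quarter = 7; a full eighth-note quintuplet (5 notes) (five quintuplet eighths span one half) = 8; eighth = 2; quarter note = 4; quarter = 4; eighth note = 2; dotted eighth = 3.
Altogether 7 + 8 + 2 + 4 + 4 + 2 + 3 = 30.
30 falls short of 36, so the answer is No.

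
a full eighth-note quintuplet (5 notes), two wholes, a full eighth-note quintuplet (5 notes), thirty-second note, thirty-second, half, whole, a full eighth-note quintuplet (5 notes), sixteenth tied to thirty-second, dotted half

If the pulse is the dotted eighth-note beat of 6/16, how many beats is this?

One dotted eighth-note beat = 6 thirty-second notes.
Each duration in thirty-second notes: a full eighth-note quintuplet (5 notes) (five quintuplet eighths span one half) = 16; whole = 32; whole = 32; a full eighth-note quintuplet (5 notes) (five quintuplet eighths span one half) = 16; thirty-second note = 1; thirty-second = 1; half = 16; whole = 32; a full eighth-note quintuplet (5 notes) (five quintuplet eighths span one half) = 16; sixteenth tied to thirty-second (sixteenth + thirty-second) = 3; dotted half = 24.
Adding: 16 + 32 + 32 + 16 + 1 + 1 + 16 + 32 + 16 + 3 + 24 = 189.
189 ÷ 6 = 31.5 beats.

31.5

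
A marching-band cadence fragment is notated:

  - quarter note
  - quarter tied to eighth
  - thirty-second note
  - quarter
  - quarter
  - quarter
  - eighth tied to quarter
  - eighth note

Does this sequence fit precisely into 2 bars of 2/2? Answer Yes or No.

No

One bar of 2/2 = 32 thirty-second notes, so 2 bars = 64.
Express everything in thirty-second notes: quarter note = 8; quarter tied to eighth (quarter + eighth) = 12; thirty-second note = 1; quarter = 8; quarter = 8; quarter = 8; eighth tied to quarter (eighth + quarter) = 12; eighth note = 4.
Adding: 8 + 12 + 1 + 8 + 8 + 8 + 12 + 4 = 61.
61 falls short of 64, so the answer is No.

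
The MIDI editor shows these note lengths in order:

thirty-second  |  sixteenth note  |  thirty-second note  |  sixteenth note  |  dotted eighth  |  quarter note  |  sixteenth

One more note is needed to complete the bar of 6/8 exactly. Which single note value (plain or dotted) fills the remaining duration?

The bar of 6/8 = 24 thirty-second notes.
Each duration in thirty-second notes: thirty-second = 1; sixteenth note = 2; thirty-second note = 1; sixteenth note = 2; dotted eighth = 6; quarter note = 8; sixteenth = 2.
Total: 1 + 2 + 1 + 2 + 6 + 8 + 2 = 22.
Remaining: 24 − 22 = 2 thirty-second notes, which is a sixteenth note.

sixteenth note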